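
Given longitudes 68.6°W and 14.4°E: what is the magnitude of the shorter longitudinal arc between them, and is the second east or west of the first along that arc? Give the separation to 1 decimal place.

83.0° east

Raw difference: 14.4 − -68.6 = 83.0°.
Normalise into (−180°, 180°]: 83.0° stays 83.0°.
Positive ⇒ the second point lies to the east; separation 83.0°.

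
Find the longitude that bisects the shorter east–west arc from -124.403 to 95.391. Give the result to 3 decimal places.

Signed shortest Δλ from -124.403° to +95.391° is -140.206°.
Midpoint longitude = -124.403° + (-140.206°)/2 = -124.403° − 70.103° = -194.506°.
Normalise into (−180°, 180°]: +165.494°.
(The naïve average (-124.403 + +95.391)/2 = -14.506° is on the wrong side of the globe.)

+165.494°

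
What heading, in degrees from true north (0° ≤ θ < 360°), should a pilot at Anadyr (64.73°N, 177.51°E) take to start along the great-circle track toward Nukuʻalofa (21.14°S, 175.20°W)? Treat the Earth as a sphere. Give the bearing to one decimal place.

Δλ = -175.20 − 177.51 = -352.71°; wrapped into (−180°, 180°]: 7.29°.
θ = atan2( sin Δλ · cos φ₂ , cos φ₁ · sin φ₂ − sin φ₁ · cos φ₂ · cos Δλ )
  = atan2(0.11835, -0.99059) = 173.187° → normalised to [0°, 360°): 173.187°.

173.2°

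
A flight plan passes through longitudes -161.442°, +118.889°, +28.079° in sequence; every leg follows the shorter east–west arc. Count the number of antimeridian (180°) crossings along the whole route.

Leg 1: -161.442° → +118.889°, shortest Δλ = -79.669° (west) — crosses 180°.
Leg 2: +118.889° → +28.079°, shortest Δλ = -90.81° (west) — does not cross 180°.
Total crossings: 1.

1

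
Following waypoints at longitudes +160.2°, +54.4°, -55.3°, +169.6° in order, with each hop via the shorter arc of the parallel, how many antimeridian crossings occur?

Leg 1: +160.2° → +54.4°, shortest Δλ = -105.8° (west) — does not cross 180°.
Leg 2: +54.4° → -55.3°, shortest Δλ = -109.7° (west) — does not cross 180°.
Leg 3: -55.3° → +169.6°, shortest Δλ = -135.1° (west) — crosses 180°.
Total crossings: 1.

1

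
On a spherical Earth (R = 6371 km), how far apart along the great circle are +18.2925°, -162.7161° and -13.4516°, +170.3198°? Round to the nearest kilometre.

Δλ = 170.3198 − -162.7161 = 333.0359°; wrapped into (−180°, 180°]: -26.9641°.
Δφ = -13.4516 − 18.2925 = -31.7441°.
a = sin²(Δφ/2) + cos φ₁ · cos φ₂ · sin²(Δλ/2) = 0.124989.
c = 2·atan2(√a, √(1−a)) = 0.72270 rad → d = 6371·c ≈ 4604.33 km.

4604 km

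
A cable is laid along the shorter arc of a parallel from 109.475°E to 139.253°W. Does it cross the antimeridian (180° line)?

Yes

Naïve |-139.253 − 109.475| = 248.728° > 180°, so the shorter arc goes the other way round — across 180°.
Signed shortest Δλ = ((-139.253 − 109.475 + 180) mod 360) − 180 = 111.272°.
Going east by 111.272° from +109.475° passes through 180° before reaching -139.253°.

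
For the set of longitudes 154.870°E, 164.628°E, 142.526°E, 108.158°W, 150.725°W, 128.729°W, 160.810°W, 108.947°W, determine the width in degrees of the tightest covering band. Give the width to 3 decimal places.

109.316°

Sort the longitudes: -160.810°, -150.725°, -128.729°, -108.947°, -108.158°, +142.526°, +154.870°, +164.628°.
Eastward gaps between consecutive values (wrapping around): 10.085°, 21.996°, 19.782°, 0.789°, 250.684°, 12.344°, 9.758°, 34.562°.
Largest gap = 250.684° ⇒ minimal covering band is its complement: 360° − 250.684° = 109.316°.
Band runs from +142.526° eastward to -108.158°, crossing the antimeridian.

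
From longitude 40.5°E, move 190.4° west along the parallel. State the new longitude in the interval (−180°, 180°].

149.9°W

Start at +40.5°; shift −190.4° → -149.9°.
-149.9° already lies in (−180°, 180°].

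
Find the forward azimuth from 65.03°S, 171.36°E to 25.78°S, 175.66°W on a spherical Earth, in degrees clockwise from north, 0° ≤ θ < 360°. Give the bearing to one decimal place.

Δλ = -175.66 − 171.36 = -347.02°; wrapped into (−180°, 180°]: 12.98°.
θ = atan2( sin Δλ · cos φ₂ , cos φ₁ · sin φ₂ − sin φ₁ · cos φ₂ · cos Δλ )
  = atan2(0.20226, 0.61185) = 18.292° → normalised to [0°, 360°): 18.292°.

18.3°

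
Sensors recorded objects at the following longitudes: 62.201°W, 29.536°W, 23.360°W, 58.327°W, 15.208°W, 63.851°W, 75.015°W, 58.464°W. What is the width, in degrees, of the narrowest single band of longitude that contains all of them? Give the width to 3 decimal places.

59.807°

Sort the longitudes: -75.015°, -63.851°, -62.201°, -58.464°, -58.327°, -29.536°, -23.360°, -15.208°.
Eastward gaps between consecutive values (wrapping around): 11.164°, 1.650°, 3.737°, 0.137°, 28.791°, 6.176°, 8.152°, 300.193°.
Largest gap = 300.193° ⇒ minimal covering band is its complement: 360° − 300.193° = 59.807°.
Band runs from -75.015° eastward to -15.208°.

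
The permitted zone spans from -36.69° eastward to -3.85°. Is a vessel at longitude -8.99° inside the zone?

Yes

Band width going east from -36.69° to -3.85°: ((-3.85 − -36.69) mod 360) = 32.84°.
Offset of -8.99° east of the west edge: ((-8.99 − -36.69) mod 360) = 27.70°.
27.70° ≤ 32.84° ⇒ inside.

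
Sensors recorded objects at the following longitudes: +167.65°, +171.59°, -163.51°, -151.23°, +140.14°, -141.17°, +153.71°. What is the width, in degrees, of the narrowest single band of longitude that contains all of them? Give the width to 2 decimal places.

78.69°

Sort the longitudes: -163.51°, -151.23°, -141.17°, +140.14°, +153.71°, +167.65°, +171.59°.
Eastward gaps between consecutive values (wrapping around): 12.28°, 10.06°, 281.31°, 13.57°, 13.94°, 3.94°, 24.90°.
Largest gap = 281.31° ⇒ minimal covering band is its complement: 360° − 281.31° = 78.69°.
Band runs from +140.14° eastward to -141.17°, crossing the antimeridian.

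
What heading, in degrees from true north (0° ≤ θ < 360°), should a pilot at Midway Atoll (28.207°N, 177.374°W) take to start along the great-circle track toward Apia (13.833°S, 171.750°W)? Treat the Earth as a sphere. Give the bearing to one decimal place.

171.9°

Δλ = -171.750 − -177.374 = 5.624°.
θ = atan2( sin Δλ · cos φ₂ , cos φ₁ · sin φ₂ − sin φ₁ · cos φ₂ · cos Δλ )
  = atan2(0.09516, -0.66744) = 171.886° → normalised to [0°, 360°): 171.886°.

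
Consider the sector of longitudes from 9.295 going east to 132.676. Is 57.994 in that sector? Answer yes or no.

Band width going east from +9.295° to +132.676°: ((132.676 − 9.295) mod 360) = 123.381°.
Offset of +57.994° east of the west edge: ((57.994 − 9.295) mod 360) = 48.699°.
48.699° ≤ 123.381° ⇒ inside.

Yes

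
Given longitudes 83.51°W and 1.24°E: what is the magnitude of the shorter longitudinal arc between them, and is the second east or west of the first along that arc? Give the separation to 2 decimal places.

84.75° east

Raw difference: 1.24 − -83.51 = 84.75°.
Normalise into (−180°, 180°]: 84.75° stays 84.75°.
Positive ⇒ the second point lies to the east; separation 84.75°.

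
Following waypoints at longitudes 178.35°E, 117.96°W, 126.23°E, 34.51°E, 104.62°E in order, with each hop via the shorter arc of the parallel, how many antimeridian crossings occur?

2

Leg 1: +178.35° → -117.96°, shortest Δλ = 63.69° (east) — crosses 180°.
Leg 2: -117.96° → +126.23°, shortest Δλ = -115.81° (west) — crosses 180°.
Leg 3: +126.23° → +34.51°, shortest Δλ = -91.72° (west) — does not cross 180°.
Leg 4: +34.51° → +104.62°, shortest Δλ = 70.11° (east) — does not cross 180°.
Total crossings: 2.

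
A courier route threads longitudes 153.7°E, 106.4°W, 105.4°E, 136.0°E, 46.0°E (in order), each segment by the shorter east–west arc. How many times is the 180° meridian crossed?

2

Leg 1: +153.7° → -106.4°, shortest Δλ = 99.9° (east) — crosses 180°.
Leg 2: -106.4° → +105.4°, shortest Δλ = -148.2° (west) — crosses 180°.
Leg 3: +105.4° → +136.0°, shortest Δλ = 30.6° (east) — does not cross 180°.
Leg 4: +136.0° → +46.0°, shortest Δλ = -90.0° (west) — does not cross 180°.
Total crossings: 2.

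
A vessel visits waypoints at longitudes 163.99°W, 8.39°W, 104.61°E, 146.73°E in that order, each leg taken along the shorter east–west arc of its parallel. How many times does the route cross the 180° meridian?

0

Leg 1: -163.99° → -8.39°, shortest Δλ = 155.6° (east) — does not cross 180°.
Leg 2: -8.39° → +104.61°, shortest Δλ = 113.0° (east) — does not cross 180°.
Leg 3: +104.61° → +146.73°, shortest Δλ = 42.12° (east) — does not cross 180°.
Total crossings: 0.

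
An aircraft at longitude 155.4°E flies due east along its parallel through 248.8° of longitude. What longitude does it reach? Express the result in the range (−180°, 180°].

44.2°E

Start at +155.4°; shift +248.8° → +404.2°.
+404.2° lies outside (−180°, 180°]; subtract 360° → +44.2°.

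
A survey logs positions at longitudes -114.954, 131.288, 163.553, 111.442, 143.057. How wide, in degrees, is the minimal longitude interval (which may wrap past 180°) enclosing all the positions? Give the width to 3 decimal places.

133.604°

Sort the longitudes: -114.954°, +111.442°, +131.288°, +143.057°, +163.553°.
Eastward gaps between consecutive values (wrapping around): 226.396°, 19.846°, 11.769°, 20.496°, 81.493°.
Largest gap = 226.396° ⇒ minimal covering band is its complement: 360° − 226.396° = 133.604°.
Band runs from +111.442° eastward to -114.954°, crossing the antimeridian.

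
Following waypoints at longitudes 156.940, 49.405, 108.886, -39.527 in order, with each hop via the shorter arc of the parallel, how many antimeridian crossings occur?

Leg 1: +156.940° → +49.405°, shortest Δλ = -107.535° (west) — does not cross 180°.
Leg 2: +49.405° → +108.886°, shortest Δλ = 59.481° (east) — does not cross 180°.
Leg 3: +108.886° → -39.527°, shortest Δλ = -148.413° (west) — does not cross 180°.
Total crossings: 0.

0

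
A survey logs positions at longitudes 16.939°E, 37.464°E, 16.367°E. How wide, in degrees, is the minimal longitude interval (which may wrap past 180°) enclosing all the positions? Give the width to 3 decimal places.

Sort the longitudes: +16.367°, +16.939°, +37.464°.
Eastward gaps between consecutive values (wrapping around): 0.572°, 20.525°, 338.903°.
Largest gap = 338.903° ⇒ minimal covering band is its complement: 360° − 338.903° = 21.097°.
Band runs from +16.367° eastward to +37.464°.

21.097°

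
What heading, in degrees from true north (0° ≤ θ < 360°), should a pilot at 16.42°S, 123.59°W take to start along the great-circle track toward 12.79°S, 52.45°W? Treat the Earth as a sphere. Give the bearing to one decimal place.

97.6°

Δλ = -52.45 − -123.59 = 71.14°.
θ = atan2( sin Δλ · cos φ₂ , cos φ₁ · sin φ₂ − sin φ₁ · cos φ₂ · cos Δλ )
  = atan2(0.92283, -0.12324) = 97.607° → normalised to [0°, 360°): 97.607°.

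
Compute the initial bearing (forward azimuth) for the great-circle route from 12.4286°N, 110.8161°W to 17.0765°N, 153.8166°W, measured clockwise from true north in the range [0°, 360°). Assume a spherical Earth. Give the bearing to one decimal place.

Δλ = -153.8166 − -110.8161 = -43.0005°.
θ = atan2( sin Δλ · cos φ₂ , cos φ₁ · sin φ₂ − sin φ₁ · cos φ₂ · cos Δλ )
  = atan2(-0.65194, 0.13630) = -78.191° → normalised to [0°, 360°): 281.809°.

281.8°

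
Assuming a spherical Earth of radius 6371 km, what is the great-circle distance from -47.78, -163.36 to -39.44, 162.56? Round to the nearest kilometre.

2869 km

Δλ = 162.56 − -163.36 = 325.92°; wrapped into (−180°, 180°]: -34.08°.
Δφ = -39.44 − -47.78 = 8.34°.
a = sin²(Δφ/2) + cos φ₁ · cos φ₂ · sin²(Δλ/2) = 0.049852.
c = 2·atan2(√a, √(1−a)) = 0.45035 rad → d = 6371·c ≈ 2869.16 km.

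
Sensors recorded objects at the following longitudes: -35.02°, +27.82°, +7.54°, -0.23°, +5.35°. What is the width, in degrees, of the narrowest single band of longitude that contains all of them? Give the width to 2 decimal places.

Sort the longitudes: -35.02°, -0.23°, +5.35°, +7.54°, +27.82°.
Eastward gaps between consecutive values (wrapping around): 34.79°, 5.58°, 2.19°, 20.28°, 297.16°.
Largest gap = 297.16° ⇒ minimal covering band is its complement: 360° − 297.16° = 62.84°.
Band runs from -35.02° eastward to +27.82°.

62.84°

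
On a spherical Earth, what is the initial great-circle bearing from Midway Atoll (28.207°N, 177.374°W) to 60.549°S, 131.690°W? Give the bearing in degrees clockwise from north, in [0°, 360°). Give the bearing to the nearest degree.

159°

Δλ = -131.690 − -177.374 = 45.684°.
θ = atan2( sin Δλ · cos φ₂ , cos φ₁ · sin φ₂ − sin φ₁ · cos φ₂ · cos Δλ )
  = atan2(0.35180, -0.92972) = 159.274° → normalised to [0°, 360°): 159.274°.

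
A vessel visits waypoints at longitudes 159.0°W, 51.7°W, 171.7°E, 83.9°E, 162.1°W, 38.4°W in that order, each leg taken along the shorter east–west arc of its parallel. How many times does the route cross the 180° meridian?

Leg 1: -159.0° → -51.7°, shortest Δλ = 107.3° (east) — does not cross 180°.
Leg 2: -51.7° → +171.7°, shortest Δλ = -136.6° (west) — crosses 180°.
Leg 3: +171.7° → +83.9°, shortest Δλ = -87.8° (west) — does not cross 180°.
Leg 4: +83.9° → -162.1°, shortest Δλ = 114.0° (east) — crosses 180°.
Leg 5: -162.1° → -38.4°, shortest Δλ = 123.7° (east) — does not cross 180°.
Total crossings: 2.

2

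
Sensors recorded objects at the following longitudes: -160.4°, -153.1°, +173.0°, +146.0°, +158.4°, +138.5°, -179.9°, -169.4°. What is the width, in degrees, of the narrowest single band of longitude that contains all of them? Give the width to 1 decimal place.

68.4°

Sort the longitudes: -179.9°, -169.4°, -160.4°, -153.1°, +138.5°, +146.0°, +158.4°, +173.0°.
Eastward gaps between consecutive values (wrapping around): 10.5°, 9.0°, 7.3°, 291.6°, 7.5°, 12.4°, 14.6°, 7.1°.
Largest gap = 291.6° ⇒ minimal covering band is its complement: 360° − 291.6° = 68.4°.
Band runs from +138.5° eastward to -153.1°, crossing the antimeridian.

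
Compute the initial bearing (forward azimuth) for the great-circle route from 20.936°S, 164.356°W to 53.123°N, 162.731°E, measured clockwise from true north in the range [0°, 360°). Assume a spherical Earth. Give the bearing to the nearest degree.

Δλ = 162.731 − -164.356 = 327.087°; wrapped into (−180°, 180°]: -32.913°.
θ = atan2( sin Δλ · cos φ₂ , cos φ₁ · sin φ₂ − sin φ₁ · cos φ₂ · cos Δλ )
  = atan2(-0.32607, 0.92713) = -19.377° → normalised to [0°, 360°): 340.623°.

341°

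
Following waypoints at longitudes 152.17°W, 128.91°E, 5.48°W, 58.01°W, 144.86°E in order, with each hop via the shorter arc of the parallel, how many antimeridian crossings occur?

Leg 1: -152.17° → +128.91°, shortest Δλ = -78.92° (west) — crosses 180°.
Leg 2: +128.91° → -5.48°, shortest Δλ = -134.39° (west) — does not cross 180°.
Leg 3: -5.48° → -58.01°, shortest Δλ = -52.53° (west) — does not cross 180°.
Leg 4: -58.01° → +144.86°, shortest Δλ = -157.13° (west) — crosses 180°.
Total crossings: 2.

2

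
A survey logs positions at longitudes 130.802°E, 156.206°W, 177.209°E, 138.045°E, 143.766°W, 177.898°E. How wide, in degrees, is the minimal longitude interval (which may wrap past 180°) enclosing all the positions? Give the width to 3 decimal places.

85.432°

Sort the longitudes: -156.206°, -143.766°, +130.802°, +138.045°, +177.209°, +177.898°.
Eastward gaps between consecutive values (wrapping around): 12.440°, 274.568°, 7.243°, 39.164°, 0.689°, 25.896°.
Largest gap = 274.568° ⇒ minimal covering band is its complement: 360° − 274.568° = 85.432°.
Band runs from +130.802° eastward to -143.766°, crossing the antimeridian.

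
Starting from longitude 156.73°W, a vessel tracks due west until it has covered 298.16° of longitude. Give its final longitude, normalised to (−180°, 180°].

94.89°W

Start at -156.73°; shift −298.16° → -454.89°.
-454.89° lies outside (−180°, 180°]; add 360° → -94.89°.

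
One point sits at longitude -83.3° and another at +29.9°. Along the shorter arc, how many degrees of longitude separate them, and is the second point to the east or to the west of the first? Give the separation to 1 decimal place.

Raw difference: 29.9 − -83.3 = 113.2°.
Normalise into (−180°, 180°]: 113.2° stays 113.2°.
Positive ⇒ the second point lies to the east; separation 113.2°.

113.2° east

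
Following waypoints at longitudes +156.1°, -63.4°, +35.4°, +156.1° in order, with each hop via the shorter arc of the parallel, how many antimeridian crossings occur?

Leg 1: +156.1° → -63.4°, shortest Δλ = 140.5° (east) — crosses 180°.
Leg 2: -63.4° → +35.4°, shortest Δλ = 98.8° (east) — does not cross 180°.
Leg 3: +35.4° → +156.1°, shortest Δλ = 120.7° (east) — does not cross 180°.
Total crossings: 1.

1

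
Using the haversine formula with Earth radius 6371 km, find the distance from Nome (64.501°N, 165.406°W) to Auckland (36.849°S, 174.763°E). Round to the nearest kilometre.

11403 km

Δλ = 174.763 − -165.406 = 340.169°; wrapped into (−180°, 180°]: -19.831°.
Δφ = -36.849 − 64.501 = -101.350°.
a = sin²(Δφ/2) + cos φ₁ · cos φ₂ · sin²(Δλ/2) = 0.608616.
c = 2·atan2(√a, √(1−a)) = 1.78977 rad → d = 6371·c ≈ 11402.64 km.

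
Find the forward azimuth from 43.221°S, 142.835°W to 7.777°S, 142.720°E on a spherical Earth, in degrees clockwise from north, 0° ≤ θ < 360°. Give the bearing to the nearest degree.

Δλ = 142.720 − -142.835 = 285.555°; wrapped into (−180°, 180°]: -74.445°.
θ = atan2( sin Δλ · cos φ₂ , cos φ₁ · sin φ₂ − sin φ₁ · cos φ₂ · cos Δλ )
  = atan2(-0.95451, 0.08334) = -85.010° → normalised to [0°, 360°): 274.990°.

275°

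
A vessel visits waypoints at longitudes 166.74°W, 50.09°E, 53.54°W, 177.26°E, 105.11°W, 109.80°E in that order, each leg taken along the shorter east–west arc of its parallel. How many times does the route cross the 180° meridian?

Leg 1: -166.74° → +50.09°, shortest Δλ = -143.17° (west) — crosses 180°.
Leg 2: +50.09° → -53.54°, shortest Δλ = -103.63° (west) — does not cross 180°.
Leg 3: -53.54° → +177.26°, shortest Δλ = -129.2° (west) — crosses 180°.
Leg 4: +177.26° → -105.11°, shortest Δλ = 77.63° (east) — crosses 180°.
Leg 5: -105.11° → +109.80°, shortest Δλ = -145.09° (west) — crosses 180°.
Total crossings: 4.

4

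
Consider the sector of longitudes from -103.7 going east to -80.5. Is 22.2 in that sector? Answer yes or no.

Band width going east from -103.7° to -80.5°: ((-80.5 − -103.7) mod 360) = 23.2°.
Offset of +22.2° east of the west edge: ((22.2 − -103.7) mod 360) = 125.9°.
125.9° > 23.2° ⇒ outside.

No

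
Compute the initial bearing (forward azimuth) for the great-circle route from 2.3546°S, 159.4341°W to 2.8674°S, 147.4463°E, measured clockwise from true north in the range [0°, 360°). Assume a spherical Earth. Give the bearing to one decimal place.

268.2°

Δλ = 147.4463 − -159.4341 = 306.8804°; wrapped into (−180°, 180°]: -53.1196°.
θ = atan2( sin Δλ · cos φ₂ , cos φ₁ · sin φ₂ − sin φ₁ · cos φ₂ · cos Δλ )
  = atan2(-0.79889, -0.02536) = -91.818° → normalised to [0°, 360°): 268.182°.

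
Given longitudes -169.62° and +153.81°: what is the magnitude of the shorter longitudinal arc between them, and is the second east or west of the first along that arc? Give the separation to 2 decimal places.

36.57° west

Raw difference: 153.81 − -169.62 = 323.43°.
Normalise into (−180°, 180°]: 323.43° − 360° = -36.57°.
Negative ⇒ the second point lies to the west; separation 36.57°.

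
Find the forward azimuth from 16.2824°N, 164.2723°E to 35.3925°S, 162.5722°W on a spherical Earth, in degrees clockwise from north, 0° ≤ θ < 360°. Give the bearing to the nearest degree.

Δλ = -162.5722 − 164.2723 = -326.8445°; wrapped into (−180°, 180°]: 33.1555°.
θ = atan2( sin Δλ · cos φ₂ , cos φ₁ · sin φ₂ − sin φ₁ · cos φ₂ · cos Δλ )
  = atan2(0.44585, -0.74729) = 149.179° → normalised to [0°, 360°): 149.179°.

149°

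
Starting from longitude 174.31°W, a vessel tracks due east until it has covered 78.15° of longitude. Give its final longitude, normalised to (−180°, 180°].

Start at -174.31°; shift +78.15° → -96.16°.
-96.16° already lies in (−180°, 180°].

96.16°W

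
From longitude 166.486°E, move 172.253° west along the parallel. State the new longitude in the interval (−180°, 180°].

Start at +166.486°; shift −172.253° → -5.767°.
-5.767° already lies in (−180°, 180°].

5.767°W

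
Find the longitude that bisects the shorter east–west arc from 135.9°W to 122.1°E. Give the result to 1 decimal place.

Signed shortest Δλ from -135.9° to +122.1° is -102.0°.
Midpoint longitude = -135.9° + (-102.0°)/2 = -135.9° − 51.0° = -186.9°.
Normalise into (−180°, 180°]: +173.1°.
(The naïve average (-135.9 + +122.1)/2 = -6.9° is on the wrong side of the globe.)

173.1°E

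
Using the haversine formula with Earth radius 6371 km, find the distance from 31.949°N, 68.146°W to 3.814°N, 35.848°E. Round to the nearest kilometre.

11093 km

Δλ = 35.848 − -68.146 = 103.994°.
Δφ = 3.814 − 31.949 = -28.135°.
a = sin²(Δφ/2) + cos φ₁ · cos φ₂ · sin²(Δλ/2) = 0.584768.
c = 2·atan2(√a, √(1−a)) = 1.74116 rad → d = 6371·c ≈ 11092.90 km.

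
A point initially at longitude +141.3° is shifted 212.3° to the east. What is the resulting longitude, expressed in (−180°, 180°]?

Start at +141.3°; shift +212.3° → +353.6°.
+353.6° lies outside (−180°, 180°]; subtract 360° → -6.4°.

-6.4°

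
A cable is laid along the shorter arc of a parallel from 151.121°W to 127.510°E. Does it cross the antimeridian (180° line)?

Yes

Naïve |127.510 − -151.121| = 278.631° > 180°, so the shorter arc goes the other way round — across 180°.
Signed shortest Δλ = ((127.510 − -151.121 + 180) mod 360) − 180 = -81.369°.
Going west by 81.369° from -151.121° passes through 180° before reaching +127.510°.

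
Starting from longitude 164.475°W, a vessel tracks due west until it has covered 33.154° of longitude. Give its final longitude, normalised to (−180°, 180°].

Start at -164.475°; shift −33.154° → -197.629°.
-197.629° lies outside (−180°, 180°]; add 360° → +162.371°.

162.371°E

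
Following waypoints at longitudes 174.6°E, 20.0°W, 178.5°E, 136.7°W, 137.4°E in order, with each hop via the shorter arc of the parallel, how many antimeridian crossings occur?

4

Leg 1: +174.6° → -20.0°, shortest Δλ = 165.4° (east) — crosses 180°.
Leg 2: -20.0° → +178.5°, shortest Δλ = -161.5° (west) — crosses 180°.
Leg 3: +178.5° → -136.7°, shortest Δλ = 44.8° (east) — crosses 180°.
Leg 4: -136.7° → +137.4°, shortest Δλ = -85.9° (west) — crosses 180°.
Total crossings: 4.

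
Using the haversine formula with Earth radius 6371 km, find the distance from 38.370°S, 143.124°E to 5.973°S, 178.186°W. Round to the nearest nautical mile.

2863 nmi

Δλ = -178.186 − 143.124 = -321.310°; wrapped into (−180°, 180°]: 38.690°.
Δφ = -5.973 − -38.370 = 32.397°.
a = sin²(Δφ/2) + cos φ₁ · cos φ₂ · sin²(Δλ/2) = 0.163386.
c = 2·atan2(√a, √(1−a)) = 0.83223 rad → d = 6371·c ≈ 5302.13 km ≈ 2862.92 nmi.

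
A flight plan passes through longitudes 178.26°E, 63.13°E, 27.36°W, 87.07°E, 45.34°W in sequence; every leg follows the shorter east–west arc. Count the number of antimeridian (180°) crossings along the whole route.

Leg 1: +178.26° → +63.13°, shortest Δλ = -115.13° (west) — does not cross 180°.
Leg 2: +63.13° → -27.36°, shortest Δλ = -90.49° (west) — does not cross 180°.
Leg 3: -27.36° → +87.07°, shortest Δλ = 114.43° (east) — does not cross 180°.
Leg 4: +87.07° → -45.34°, shortest Δλ = -132.41° (west) — does not cross 180°.
Total crossings: 0.

0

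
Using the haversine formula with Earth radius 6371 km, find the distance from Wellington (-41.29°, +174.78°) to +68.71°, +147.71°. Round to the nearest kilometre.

Δλ = 147.71 − 174.78 = -27.07°.
Δφ = 68.71 − -41.29 = 110.00°.
a = sin²(Δφ/2) + cos φ₁ · cos φ₂ · sin²(Δλ/2) = 0.685953.
c = 2·atan2(√a, √(1−a)) = 1.95186 rad → d = 6371·c ≈ 12435.29 km.

12435 km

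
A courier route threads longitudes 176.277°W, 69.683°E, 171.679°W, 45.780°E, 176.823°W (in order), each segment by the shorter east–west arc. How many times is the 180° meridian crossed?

Leg 1: -176.277° → +69.683°, shortest Δλ = -114.04° (west) — crosses 180°.
Leg 2: +69.683° → -171.679°, shortest Δλ = 118.638° (east) — crosses 180°.
Leg 3: -171.679° → +45.780°, shortest Δλ = -142.541° (west) — crosses 180°.
Leg 4: +45.780° → -176.823°, shortest Δλ = 137.397° (east) — crosses 180°.
Total crossings: 4.

4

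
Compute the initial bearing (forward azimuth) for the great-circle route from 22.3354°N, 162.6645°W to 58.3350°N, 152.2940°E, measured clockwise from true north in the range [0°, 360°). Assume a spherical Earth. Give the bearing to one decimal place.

330.1°

Δλ = 152.2940 − -162.6645 = 314.9585°; wrapped into (−180°, 180°]: -45.0415°.
θ = atan2( sin Δλ · cos φ₂ , cos φ₁ · sin φ₂ − sin φ₁ · cos φ₂ · cos Δλ )
  = atan2(-0.37147, 0.64631) = -29.888° → normalised to [0°, 360°): 330.112°.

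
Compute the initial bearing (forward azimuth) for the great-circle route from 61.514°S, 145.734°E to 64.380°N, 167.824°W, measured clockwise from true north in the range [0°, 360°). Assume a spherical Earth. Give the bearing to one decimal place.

24.4°

Δλ = -167.824 − 145.734 = -313.558°; wrapped into (−180°, 180°]: 46.442°.
θ = atan2( sin Δλ · cos φ₂ , cos φ₁ · sin φ₂ − sin φ₁ · cos φ₂ · cos Δλ )
  = atan2(0.31335, 0.69194) = 24.364° → normalised to [0°, 360°): 24.364°.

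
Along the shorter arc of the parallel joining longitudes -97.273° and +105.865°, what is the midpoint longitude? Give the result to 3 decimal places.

Signed shortest Δλ from -97.273° to +105.865° is -156.862°.
Midpoint longitude = -97.273° + (-156.862°)/2 = -97.273° − 78.431° = -175.704°.
(The naïve average (-97.273 + +105.865)/2 = 4.296° is on the wrong side of the globe.)

-175.704°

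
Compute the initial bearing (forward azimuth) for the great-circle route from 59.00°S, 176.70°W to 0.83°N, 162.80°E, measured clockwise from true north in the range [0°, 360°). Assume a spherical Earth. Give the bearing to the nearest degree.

337°

Δλ = 162.80 − -176.70 = 339.50°; wrapped into (−180°, 180°]: -20.50°.
θ = atan2( sin Δλ · cos φ₂ , cos φ₁ · sin φ₂ − sin φ₁ · cos φ₂ · cos Δλ )
  = atan2(-0.35017, 0.81026) = -23.373° → normalised to [0°, 360°): 336.627°.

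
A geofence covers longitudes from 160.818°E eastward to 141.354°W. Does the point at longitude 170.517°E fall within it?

Band width going east from +160.818° to -141.354°: ((-141.354 − 160.818) mod 360) = 57.828°.
Offset of +170.517° east of the west edge: ((170.517 − 160.818) mod 360) = 9.699°.
9.699° ≤ 57.828° ⇒ inside.

Yes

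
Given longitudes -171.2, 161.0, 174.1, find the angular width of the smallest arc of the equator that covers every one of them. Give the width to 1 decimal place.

27.8°

Sort the longitudes: -171.2°, +161.0°, +174.1°.
Eastward gaps between consecutive values (wrapping around): 332.2°, 13.1°, 14.7°.
Largest gap = 332.2° ⇒ minimal covering band is its complement: 360° − 332.2° = 27.8°.
Band runs from +161.0° eastward to -171.2°, crossing the antimeridian.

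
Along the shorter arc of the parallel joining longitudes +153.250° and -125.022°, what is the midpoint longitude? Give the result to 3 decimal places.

-165.886°

Signed shortest Δλ from +153.250° to -125.022° is +81.728°.
Midpoint longitude = +153.250° + (+81.728°)/2 = +153.250° + 40.864° = +194.114°.
Normalise into (−180°, 180°]: -165.886°.
(The naïve average (+153.250 + -125.022)/2 = 14.114° is on the wrong side of the globe.)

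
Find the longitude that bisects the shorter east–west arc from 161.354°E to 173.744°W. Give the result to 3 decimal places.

173.805°E

Signed shortest Δλ from +161.354° to -173.744° is +24.902°.
Midpoint longitude = +161.354° + (+24.902°)/2 = +161.354° + 12.451° = +173.805°.
(The naïve average (+161.354 + -173.744)/2 = -6.195° is on the wrong side of the globe.)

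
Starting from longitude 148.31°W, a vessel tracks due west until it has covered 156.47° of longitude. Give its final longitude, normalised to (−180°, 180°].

55.22°E

Start at -148.31°; shift −156.47° → -304.78°.
-304.78° lies outside (−180°, 180°]; add 360° → +55.22°.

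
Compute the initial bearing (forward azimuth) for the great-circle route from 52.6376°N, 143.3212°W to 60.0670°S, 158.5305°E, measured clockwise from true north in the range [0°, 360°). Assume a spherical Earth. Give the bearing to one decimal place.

210.0°

Δλ = 158.5305 − -143.3212 = 301.8517°; wrapped into (−180°, 180°]: -58.1483°.
θ = atan2( sin Δλ · cos φ₂ , cos φ₁ · sin φ₂ − sin φ₁ · cos φ₂ · cos Δλ )
  = atan2(-0.42385, -0.73520) = -150.036° → normalised to [0°, 360°): 209.964°.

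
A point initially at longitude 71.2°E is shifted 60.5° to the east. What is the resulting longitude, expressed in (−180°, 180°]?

131.7°E

Start at +71.2°; shift +60.5° → +131.7°.
+131.7° already lies in (−180°, 180°].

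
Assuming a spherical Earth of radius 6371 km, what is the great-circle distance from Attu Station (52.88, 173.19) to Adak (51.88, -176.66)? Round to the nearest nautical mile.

Δλ = -176.66 − 173.19 = -349.85°; wrapped into (−180°, 180°]: 10.15°.
Δφ = 51.88 − 52.88 = -1.00°.
a = sin²(Δφ/2) + cos φ₁ · cos φ₂ · sin²(Δλ/2) = 0.002991.
c = 2·atan2(√a, √(1−a)) = 0.10944 rad → d = 6371·c ≈ 697.24 km ≈ 376.48 nmi.

376 nmi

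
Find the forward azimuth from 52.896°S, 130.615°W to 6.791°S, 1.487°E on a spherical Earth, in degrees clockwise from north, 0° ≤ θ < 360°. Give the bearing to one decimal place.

Δλ = 1.487 − -130.615 = 132.102°.
θ = atan2( sin Δλ · cos φ₂ , cos φ₁ · sin φ₂ − sin φ₁ · cos φ₂ · cos Δλ )
  = atan2(0.73675, -0.60230) = 129.266° → normalised to [0°, 360°): 129.266°.

129.3°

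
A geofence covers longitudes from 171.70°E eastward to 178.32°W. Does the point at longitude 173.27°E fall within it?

Band width going east from +171.70° to -178.32°: ((-178.32 − 171.70) mod 360) = 9.98°.
Offset of +173.27° east of the west edge: ((173.27 − 171.70) mod 360) = 1.57°.
1.57° ≤ 9.98° ⇒ inside.

Yes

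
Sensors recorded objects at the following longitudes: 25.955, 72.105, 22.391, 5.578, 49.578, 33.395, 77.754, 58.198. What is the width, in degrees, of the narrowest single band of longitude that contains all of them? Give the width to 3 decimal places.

Sort the longitudes: +5.578°, +22.391°, +25.955°, +33.395°, +49.578°, +58.198°, +72.105°, +77.754°.
Eastward gaps between consecutive values (wrapping around): 16.813°, 3.564°, 7.440°, 16.183°, 8.620°, 13.907°, 5.649°, 287.824°.
Largest gap = 287.824° ⇒ minimal covering band is its complement: 360° − 287.824° = 72.176°.
Band runs from +5.578° eastward to +77.754°.

72.176°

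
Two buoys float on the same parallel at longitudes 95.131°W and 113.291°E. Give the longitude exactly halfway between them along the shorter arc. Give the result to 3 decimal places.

170.920°W

Signed shortest Δλ from -95.131° to +113.291° is -151.578°.
Midpoint longitude = -95.131° + (-151.578°)/2 = -95.131° − 75.789° = -170.920°.
(The naïve average (-95.131 + +113.291)/2 = 9.08° is on the wrong side of the globe.)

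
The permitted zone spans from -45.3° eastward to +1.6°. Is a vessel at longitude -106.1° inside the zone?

No

Band width going east from -45.3° to +1.6°: ((1.6 − -45.3) mod 360) = 46.9°.
Offset of -106.1° east of the west edge: ((-106.1 − -45.3) mod 360) = 299.2°.
299.2° > 46.9° ⇒ outside.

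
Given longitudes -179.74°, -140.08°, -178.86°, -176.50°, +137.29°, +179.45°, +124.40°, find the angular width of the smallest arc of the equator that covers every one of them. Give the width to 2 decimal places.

95.52°

Sort the longitudes: -179.74°, -178.86°, -176.50°, -140.08°, +124.40°, +137.29°, +179.45°.
Eastward gaps between consecutive values (wrapping around): 0.88°, 2.36°, 36.42°, 264.48°, 12.89°, 42.16°, 0.81°.
Largest gap = 264.48° ⇒ minimal covering band is its complement: 360° − 264.48° = 95.52°.
Band runs from +124.40° eastward to -140.08°, crossing the antimeridian.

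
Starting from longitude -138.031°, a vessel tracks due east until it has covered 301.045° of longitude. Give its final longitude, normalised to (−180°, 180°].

Start at -138.031°; shift +301.045° → +163.014°.
+163.014° already lies in (−180°, 180°].

+163.014°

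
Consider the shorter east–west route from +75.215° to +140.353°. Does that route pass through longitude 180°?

Signed shortest Δλ = ((140.353 − 75.215 + 180) mod 360) − 180 = 65.138°.
Going east by 65.138° from +75.215° reaches +140.353° without touching 180°.

No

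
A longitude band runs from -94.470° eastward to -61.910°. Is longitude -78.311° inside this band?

Yes

Band width going east from -94.470° to -61.910°: ((-61.910 − -94.470) mod 360) = 32.560°.
Offset of -78.311° east of the west edge: ((-78.311 − -94.470) mod 360) = 16.159°.
16.159° ≤ 32.560° ⇒ inside.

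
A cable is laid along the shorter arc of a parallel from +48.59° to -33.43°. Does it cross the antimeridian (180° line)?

No

Signed shortest Δλ = ((-33.43 − 48.59 + 180) mod 360) − 180 = -82.02°.
Going west by 82.02° from +48.59° reaches -33.43° without touching 180°.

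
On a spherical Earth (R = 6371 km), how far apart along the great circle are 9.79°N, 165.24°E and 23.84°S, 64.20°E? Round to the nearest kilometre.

Δλ = 64.20 − 165.24 = -101.04°.
Δφ = -23.84 − 9.79 = -33.63°.
a = sin²(Δφ/2) + cos φ₁ · cos φ₂ · sin²(Δλ/2) = 0.620666.
c = 2·atan2(√a, √(1−a)) = 1.81453 rad → d = 6371·c ≈ 11560.39 km.

11560 km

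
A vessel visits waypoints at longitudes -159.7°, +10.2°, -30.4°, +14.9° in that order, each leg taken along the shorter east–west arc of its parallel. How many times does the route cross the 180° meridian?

0

Leg 1: -159.7° → +10.2°, shortest Δλ = 169.9° (east) — does not cross 180°.
Leg 2: +10.2° → -30.4°, shortest Δλ = -40.6° (west) — does not cross 180°.
Leg 3: -30.4° → +14.9°, shortest Δλ = 45.3° (east) — does not cross 180°.
Total crossings: 0.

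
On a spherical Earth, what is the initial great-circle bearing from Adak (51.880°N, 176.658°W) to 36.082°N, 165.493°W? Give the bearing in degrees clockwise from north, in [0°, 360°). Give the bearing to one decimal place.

Δλ = -165.493 − -176.658 = 11.165°.
θ = atan2( sin Δλ · cos φ₂ , cos φ₁ · sin φ₂ − sin φ₁ · cos φ₂ · cos Δλ )
  = atan2(0.15649, -0.26021) = 148.977° → normalised to [0°, 360°): 148.977°.

149.0°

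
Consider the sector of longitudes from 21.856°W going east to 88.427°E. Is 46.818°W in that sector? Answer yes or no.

Band width going east from -21.856° to +88.427°: ((88.427 − -21.856) mod 360) = 110.283°.
Offset of -46.818° east of the west edge: ((-46.818 − -21.856) mod 360) = 335.038°.
335.038° > 110.283° ⇒ outside.

No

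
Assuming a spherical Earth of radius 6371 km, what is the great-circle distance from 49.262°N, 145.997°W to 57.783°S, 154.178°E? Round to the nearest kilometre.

13097 km

Δλ = 154.178 − -145.997 = 300.175°; wrapped into (−180°, 180°]: -59.825°.
Δφ = -57.783 − 49.262 = -107.045°.
a = sin²(Δφ/2) + cos φ₁ · cos φ₂ · sin²(Δλ/2) = 0.733081.
c = 2·atan2(√a, √(1−a)) = 2.05574 rad → d = 6371·c ≈ 13097.15 km.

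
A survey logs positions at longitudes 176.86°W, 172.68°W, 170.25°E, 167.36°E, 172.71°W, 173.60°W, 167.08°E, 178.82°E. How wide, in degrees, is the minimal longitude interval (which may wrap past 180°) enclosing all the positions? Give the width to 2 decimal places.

Sort the longitudes: -176.86°, -173.60°, -172.71°, -172.68°, +167.08°, +167.36°, +170.25°, +178.82°.
Eastward gaps between consecutive values (wrapping around): 3.26°, 0.89°, 0.03°, 339.76°, 0.28°, 2.89°, 8.57°, 4.32°.
Largest gap = 339.76° ⇒ minimal covering band is its complement: 360° − 339.76° = 20.24°.
Band runs from +167.08° eastward to -172.68°, crossing the antimeridian.

20.24°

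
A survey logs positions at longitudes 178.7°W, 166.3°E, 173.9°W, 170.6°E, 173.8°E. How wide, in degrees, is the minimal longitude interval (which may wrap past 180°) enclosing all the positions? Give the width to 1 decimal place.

Sort the longitudes: -178.7°, -173.9°, +166.3°, +170.6°, +173.8°.
Eastward gaps between consecutive values (wrapping around): 4.8°, 340.2°, 4.3°, 3.2°, 7.5°.
Largest gap = 340.2° ⇒ minimal covering band is its complement: 360° − 340.2° = 19.8°.
Band runs from +166.3° eastward to -173.9°, crossing the antimeridian.

19.8°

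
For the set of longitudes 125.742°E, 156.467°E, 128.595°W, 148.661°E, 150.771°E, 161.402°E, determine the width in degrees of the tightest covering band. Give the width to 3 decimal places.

Sort the longitudes: -128.595°, +125.742°, +148.661°, +150.771°, +156.467°, +161.402°.
Eastward gaps between consecutive values (wrapping around): 254.337°, 22.919°, 2.110°, 5.696°, 4.935°, 70.003°.
Largest gap = 254.337° ⇒ minimal covering band is its complement: 360° − 254.337° = 105.663°.
Band runs from +125.742° eastward to -128.595°, crossing the antimeridian.

105.663°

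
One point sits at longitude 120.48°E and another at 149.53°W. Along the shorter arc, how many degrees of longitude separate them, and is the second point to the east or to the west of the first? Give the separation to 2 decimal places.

Raw difference: -149.53 − 120.48 = -270.01°.
Normalise into (−180°, 180°]: -270.01° + 360° = 89.99°.
Positive ⇒ the second point lies to the east; separation 89.99°.

89.99° east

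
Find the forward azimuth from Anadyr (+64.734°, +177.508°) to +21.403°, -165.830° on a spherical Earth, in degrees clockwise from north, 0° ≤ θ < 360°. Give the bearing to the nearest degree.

Δλ = -165.830 − 177.508 = -343.338°; wrapped into (−180°, 180°]: 16.662°.
θ = atan2( sin Δλ · cos φ₂ , cos φ₁ · sin φ₂ − sin φ₁ · cos φ₂ · cos Δλ )
  = atan2(0.26695, -0.65086) = 157.699° → normalised to [0°, 360°): 157.699°.

158°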